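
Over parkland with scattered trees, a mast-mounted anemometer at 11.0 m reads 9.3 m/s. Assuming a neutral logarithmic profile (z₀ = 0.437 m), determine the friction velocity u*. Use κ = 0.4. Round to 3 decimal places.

u* ≈ 1.153 m/s

Log law: V(z) = (u*/κ) · ln(z/z₀) ⇒ u* = κ · V / ln(z/z₀)
u* = 0.4 × 9.3 / ln(11.0/0.437) = 0.4 × 9.3 / 3.2257
   = 3.7200 / 3.2257 = 1.1532 m/s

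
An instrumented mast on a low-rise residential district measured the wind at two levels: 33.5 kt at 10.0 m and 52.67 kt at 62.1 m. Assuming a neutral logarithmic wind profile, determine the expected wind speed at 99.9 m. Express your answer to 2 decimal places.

Log law: V ∝ ln(z/z₀). From the pair, with r = V₁/V₂ = 0.63604,
ln z₀ = (ln z₁ − r·ln z₂)/(1 − r) = (2.3026 − 0.63604×4.1287)/0.36396 = -0.8887 → z₀ = 0.4112 m
V₃ = V₁ · ln(z₃/z₀)/ln(z₁/z₀) = 33.5 × 5.4928/3.1913 = 57.6607 kt

57.66 kt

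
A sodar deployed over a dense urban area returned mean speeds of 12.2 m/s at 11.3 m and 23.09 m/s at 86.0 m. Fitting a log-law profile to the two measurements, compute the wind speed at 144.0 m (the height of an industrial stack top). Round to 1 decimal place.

25.9 m/s

Log law: V ∝ ln(z/z₀). From the pair, with r = V₁/V₂ = 0.52837,
ln z₀ = (ln z₁ − r·ln z₂)/(1 − r) = (2.4248 − 0.52837×4.4543)/0.47163 = 0.1511 → z₀ = 1.163 m
V₃ = V₁ · ln(z₃/z₀)/ln(z₁/z₀) = 12.2 × 4.8187/2.2737 = 25.8559 m/s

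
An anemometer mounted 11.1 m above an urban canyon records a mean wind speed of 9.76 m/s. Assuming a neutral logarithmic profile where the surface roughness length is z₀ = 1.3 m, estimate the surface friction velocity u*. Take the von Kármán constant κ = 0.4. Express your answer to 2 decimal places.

Log law: V(z) = (u*/κ) · ln(z/z₀) ⇒ u* = κ · V / ln(z/z₀)
u* = 0.4 × 9.76 / ln(11.1/1.3) = 0.4 × 9.76 / 2.1446
   = 3.9040 / 2.1446 = 1.8204 m/s

u* ≈ 1.82 m/s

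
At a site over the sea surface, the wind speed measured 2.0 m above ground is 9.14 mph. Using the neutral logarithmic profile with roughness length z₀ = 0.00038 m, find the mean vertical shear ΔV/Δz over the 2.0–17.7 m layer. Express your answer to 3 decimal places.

Log law: V₂ = V₁ · ln(z₂/z₀)/ln(z₁/z₀) = 9.14 × 10.7489/8.5685 = 11.4659 mph
ΔV/Δz = (11.4659 − 9.14)/(17.7 − 2.0) = 2.3259/15.7000 = 0.14814 mph/m

0.148 mph/m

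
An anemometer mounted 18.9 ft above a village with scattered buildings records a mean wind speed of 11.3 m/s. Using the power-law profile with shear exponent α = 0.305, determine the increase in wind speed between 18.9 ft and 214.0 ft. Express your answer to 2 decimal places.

Power law: V₂ = V₁ · (z₂/z₁)^α = 11.3 × (11.3228)^0.305 = 23.6883 m/s
ΔV = 23.6883 − 11.3 = 12.3883 m/s

12.39 m/s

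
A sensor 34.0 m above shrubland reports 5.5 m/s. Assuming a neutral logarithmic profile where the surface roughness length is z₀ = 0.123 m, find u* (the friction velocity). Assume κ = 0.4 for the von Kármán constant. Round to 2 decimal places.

u* ≈ 0.39 m/s

Log law: V(z) = (u*/κ) · ln(z/z₀) ⇒ u* = κ · V / ln(z/z₀)
u* = 0.4 × 5.5 / ln(34.0/0.123) = 0.4 × 5.5 / 5.6219
   = 2.2000 / 5.6219 = 0.3913 m/s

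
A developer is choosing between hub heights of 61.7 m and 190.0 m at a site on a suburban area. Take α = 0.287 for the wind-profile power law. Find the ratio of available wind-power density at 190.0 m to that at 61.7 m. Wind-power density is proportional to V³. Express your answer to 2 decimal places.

Speed ratio: V_B/V_A = (z_B/z_A)^α = (190.0/61.7)^0.287 = (3.0794)^0.287 = 1.38099
Power-density ratio: P_B/P_A = (V_B/V_A)³ = (1.38099)³ = 2.63373

2.63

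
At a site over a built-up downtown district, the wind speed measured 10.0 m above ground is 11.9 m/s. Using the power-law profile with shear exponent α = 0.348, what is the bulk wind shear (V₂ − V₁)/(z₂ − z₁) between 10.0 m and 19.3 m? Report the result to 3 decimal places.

Power law: V₂ = V₁ · (z₂/z₁)^α = 11.9 × (1.9300)^0.348 = 14.9596 m/s
ΔV/Δz = (14.9596 − 11.9)/(19.3 − 10.0) = 3.0596/9.3000 = 0.32899 m/s/m

0.329 m/s/m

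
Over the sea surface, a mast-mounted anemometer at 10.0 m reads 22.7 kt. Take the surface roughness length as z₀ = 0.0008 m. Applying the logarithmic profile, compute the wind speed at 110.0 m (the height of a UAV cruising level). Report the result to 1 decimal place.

Log law: V(z) ∝ ln(z/z₀), so V₂/V₁ = ln(z₂/z₀) / ln(z₁/z₀).
ln(110.0/0.0008) = 11.8314, ln(10.0/0.0008) = 9.4335
V₂ = 22.7 × 11.8314/9.4335 = 22.7 × 1.2542 = 28.4701 kt

28.5 kt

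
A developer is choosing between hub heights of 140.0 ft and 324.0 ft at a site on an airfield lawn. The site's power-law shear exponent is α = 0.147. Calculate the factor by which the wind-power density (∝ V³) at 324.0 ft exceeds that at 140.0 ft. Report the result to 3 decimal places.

1.448

Speed ratio: V_B/V_A = (z_B/z_A)^α = (324.0/140.0)^0.147 = (2.3143)^0.147 = 1.13128
Power-density ratio: P_B/P_A = (V_B/V_A)³ = (1.13128)³ = 1.44780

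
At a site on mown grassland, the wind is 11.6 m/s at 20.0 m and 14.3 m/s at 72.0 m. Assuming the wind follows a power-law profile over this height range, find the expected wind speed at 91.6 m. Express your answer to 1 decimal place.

First find α: α = ln(V₂/V₁)/ln(z₂/z₁) = ln(14.3/11.6)/ln(72.0/20.0) = 0.20925/1.28093 = 0.1634
Extrapolate from 72.0 m to 91.6 m: V₃ = 14.3 × (91.6/72.0)^0.1634 = 14.3 × 1.0401 = 14.8736 m/s

14.9 m/s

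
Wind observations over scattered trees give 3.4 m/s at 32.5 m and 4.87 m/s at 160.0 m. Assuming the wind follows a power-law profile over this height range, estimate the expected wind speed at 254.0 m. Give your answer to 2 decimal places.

First find α: α = ln(V₂/V₁)/ln(z₂/z₁) = ln(4.87/3.4)/ln(160.0/32.5) = 0.35932/1.59393 = 0.2254
Extrapolate from 160.0 m to 254.0 m: V₃ = 4.87 × (254.0/160.0)^0.2254 = 4.87 × 1.1098 = 5.4047 m/s

5.40 m/s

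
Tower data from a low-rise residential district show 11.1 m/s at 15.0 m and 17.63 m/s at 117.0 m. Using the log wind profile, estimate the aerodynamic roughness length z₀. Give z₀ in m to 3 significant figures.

Log law: V(z) ∝ ln(z/z₀). With r = V₁/V₂ = 11.1/17.63 = 0.62961,
r · ln(z₂/z₀) = ln(z₁/z₀) ⇒ ln z₀ = (ln z₁ − r·ln z₂)/(1 − r)
ln z₀ = (2.70805 − 0.62961×4.76217) / 0.37039 = -0.7836
z₀ = exp(-0.7836) = 0.4567 m

z₀ ≈ 0.457 m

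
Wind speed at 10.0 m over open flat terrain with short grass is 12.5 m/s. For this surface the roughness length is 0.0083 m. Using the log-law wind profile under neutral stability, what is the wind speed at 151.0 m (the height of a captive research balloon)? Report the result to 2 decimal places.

17.28 m/s

Log law: V(z) ∝ ln(z/z₀), so V₂/V₁ = ln(z₂/z₀) / ln(z₁/z₀).
ln(151.0/0.0083) = 9.8088, ln(10.0/0.0083) = 7.0941
V₂ = 12.5 × 9.8088/7.0941 = 12.5 × 1.3827 = 17.2834 m/s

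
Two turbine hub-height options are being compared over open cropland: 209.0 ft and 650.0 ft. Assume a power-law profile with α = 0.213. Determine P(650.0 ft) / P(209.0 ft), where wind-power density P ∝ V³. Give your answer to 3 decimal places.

2.065

Speed ratio: V_B/V_A = (z_B/z_A)^α = (650.0/209.0)^0.213 = (3.1100)^0.213 = 1.27338
Power-density ratio: P_B/P_A = (V_B/V_A)³ = (1.27338)³ = 2.06480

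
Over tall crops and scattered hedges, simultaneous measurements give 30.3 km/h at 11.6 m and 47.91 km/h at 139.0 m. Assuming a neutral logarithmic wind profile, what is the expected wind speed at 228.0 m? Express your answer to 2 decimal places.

Log law: V ∝ ln(z/z₀). From the pair, with r = V₁/V₂ = 0.63244,
ln z₀ = (ln z₁ − r·ln z₂)/(1 − r) = (2.4510 − 0.63244×4.9345)/0.36756 = -1.8221 → z₀ = 0.1617 m
V₃ = V₁ · ln(z₃/z₀)/ln(z₁/z₀) = 30.3 × 7.2514/4.2731 = 51.4191 km/h

51.42 km/h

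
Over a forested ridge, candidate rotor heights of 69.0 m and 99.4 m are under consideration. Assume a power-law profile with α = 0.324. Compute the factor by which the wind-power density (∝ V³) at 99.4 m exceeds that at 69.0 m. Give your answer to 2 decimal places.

1.43

Speed ratio: V_B/V_A = (z_B/z_A)^α = (99.4/69.0)^0.324 = (1.4406)^0.324 = 1.12555
Power-density ratio: P_B/P_A = (V_B/V_A)³ = (1.12555)³ = 1.42593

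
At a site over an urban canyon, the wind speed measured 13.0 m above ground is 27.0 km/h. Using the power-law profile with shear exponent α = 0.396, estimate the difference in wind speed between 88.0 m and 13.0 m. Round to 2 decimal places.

30.58 km/h

Power law: V₂ = V₁ · (z₂/z₁)^α = 27.0 × (6.7692)^0.396 = 57.5781 km/h
ΔV = 57.5781 − 27.0 = 30.5781 km/h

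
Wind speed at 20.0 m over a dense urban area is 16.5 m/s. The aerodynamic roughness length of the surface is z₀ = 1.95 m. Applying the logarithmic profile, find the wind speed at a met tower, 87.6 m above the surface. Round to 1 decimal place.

Log law: V(z) ∝ ln(z/z₀), so V₂/V₁ = ln(z₂/z₀) / ln(z₁/z₀).
ln(87.6/1.95) = 3.8050, ln(20.0/1.95) = 2.3279
V₂ = 16.5 × 3.8050/2.3279 = 16.5 × 1.6345 = 26.9692 m/s

27.0 m/s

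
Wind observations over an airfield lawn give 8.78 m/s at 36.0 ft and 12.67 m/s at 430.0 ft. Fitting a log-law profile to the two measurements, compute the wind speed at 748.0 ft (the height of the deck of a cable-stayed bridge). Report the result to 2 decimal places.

13.54 m/s

Log law: V ∝ ln(z/z₀). From the pair, with r = V₁/V₂ = 0.69298,
ln z₀ = (ln z₁ − r·ln z₂)/(1 − r) = (3.5835 − 0.69298×6.0638)/0.30702 = -2.0146 → z₀ = 0.1334 ft
V₃ = V₁ · ln(z₃/z₀)/ln(z₁/z₀) = 8.78 × 8.6320/5.5981 = 13.5383 m/s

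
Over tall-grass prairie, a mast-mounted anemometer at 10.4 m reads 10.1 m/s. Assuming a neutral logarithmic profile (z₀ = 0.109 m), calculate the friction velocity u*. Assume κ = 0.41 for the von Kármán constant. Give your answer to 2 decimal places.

u* ≈ 0.91 m/s

Log law: V(z) = (u*/κ) · ln(z/z₀) ⇒ u* = κ · V / ln(z/z₀)
u* = 0.41 × 10.1 / ln(10.4/0.109) = 0.41 × 10.1 / 4.5582
   = 4.1410 / 4.5582 = 0.9085 m/s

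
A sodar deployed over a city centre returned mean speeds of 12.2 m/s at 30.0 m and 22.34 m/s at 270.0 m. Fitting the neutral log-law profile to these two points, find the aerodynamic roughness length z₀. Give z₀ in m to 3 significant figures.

z₀ ≈ 2.13 m

Log law: V(z) ∝ ln(z/z₀). With r = V₁/V₂ = 12.2/22.34 = 0.54611,
r · ln(z₂/z₀) = ln(z₁/z₀) ⇒ ln z₀ = (ln z₁ − r·ln z₂)/(1 − r)
ln z₀ = (3.40120 − 0.54611×5.59842) / 0.45389 = 0.7576
z₀ = exp(0.7576) = 2.133 m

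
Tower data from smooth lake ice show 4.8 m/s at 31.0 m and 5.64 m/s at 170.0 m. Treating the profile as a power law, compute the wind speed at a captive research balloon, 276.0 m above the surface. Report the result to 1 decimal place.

First find α: α = ln(V₂/V₁)/ln(z₂/z₁) = ln(5.64/4.8)/ln(170.0/31.0) = 0.16127/1.70181 = 0.0948
Extrapolate from 170.0 m to 276.0 m: V₃ = 5.64 × (276.0/170.0)^0.0948 = 5.64 × 1.0470 = 5.9050 m/s

5.9 m/s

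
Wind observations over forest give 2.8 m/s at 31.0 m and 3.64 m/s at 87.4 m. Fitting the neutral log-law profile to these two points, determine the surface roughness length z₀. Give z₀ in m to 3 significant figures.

z₀ ≈ 0.979 m

Log law: V(z) ∝ ln(z/z₀). With r = V₁/V₂ = 2.8/3.64 = 0.76923,
r · ln(z₂/z₀) = ln(z₁/z₀) ⇒ ln z₀ = (ln z₁ − r·ln z₂)/(1 − r)
ln z₀ = (3.43399 − 0.76923×4.47050) / 0.23077 = -0.0210
z₀ = exp(-0.0210) = 0.9792 m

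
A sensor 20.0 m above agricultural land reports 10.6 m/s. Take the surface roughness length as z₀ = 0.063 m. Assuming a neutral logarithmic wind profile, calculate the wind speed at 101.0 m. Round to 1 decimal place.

Log law: V(z) ∝ ln(z/z₀), so V₂/V₁ = ln(z₂/z₀) / ln(z₁/z₀).
ln(101.0/0.063) = 7.3797, ln(20.0/0.063) = 5.7604
V₂ = 10.6 × 7.3797/5.7604 = 10.6 × 1.2811 = 13.5799 m/s

13.6 m/s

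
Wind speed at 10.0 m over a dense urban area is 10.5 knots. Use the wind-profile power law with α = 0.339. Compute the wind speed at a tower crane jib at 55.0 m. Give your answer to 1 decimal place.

Power-law profile: V₂ = V₁ · (z₂/z₁)^α
V₂ = 10.5 × (55.0/10.0)^0.339 = 10.5 × (5.5000)^0.339
    = 10.5 × 1.7823 = 18.7142 knots

18.7 knots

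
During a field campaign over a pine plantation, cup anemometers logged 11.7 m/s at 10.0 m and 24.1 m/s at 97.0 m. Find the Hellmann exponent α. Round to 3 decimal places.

α ≈ 0.318

Power law: V₂/V₁ = (z₂/z₁)^α ⇒ α = ln(V₂/V₁) / ln(z₂/z₁)
α = ln(24.1/11.7) / ln(97.0/10.0) = ln(2.0598) / ln(9.7000)
  = 0.72262 / 2.27213 = 0.31804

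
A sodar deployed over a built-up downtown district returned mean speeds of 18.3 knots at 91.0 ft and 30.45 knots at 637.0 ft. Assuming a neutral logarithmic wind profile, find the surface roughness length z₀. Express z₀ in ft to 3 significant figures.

Log law: V(z) ∝ ln(z/z₀). With r = V₁/V₂ = 18.3/30.45 = 0.60099,
r · ln(z₂/z₀) = ln(z₁/z₀) ⇒ ln z₀ = (ln z₁ − r·ln z₂)/(1 − r)
ln z₀ = (4.51086 − 0.60099×6.45677) / 0.39901 = 1.5800
z₀ = exp(1.5800) = 4.855 ft

z₀ ≈ 4.85 ft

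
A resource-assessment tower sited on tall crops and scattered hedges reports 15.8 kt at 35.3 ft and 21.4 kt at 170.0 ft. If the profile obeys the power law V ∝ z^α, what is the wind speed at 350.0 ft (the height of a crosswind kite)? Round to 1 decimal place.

First find α: α = ln(V₂/V₁)/ln(z₂/z₁) = ln(21.4/15.8)/ln(170.0/35.3) = 0.30338/1.57192 = 0.1930
Extrapolate from 170.0 ft to 350.0 ft: V₃ = 21.4 × (350.0/170.0)^0.1930 = 21.4 × 1.1496 = 24.6004 kt

24.6 kt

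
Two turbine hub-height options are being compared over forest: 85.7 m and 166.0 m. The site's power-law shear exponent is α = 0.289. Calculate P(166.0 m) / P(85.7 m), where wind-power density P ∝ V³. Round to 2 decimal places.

Speed ratio: V_B/V_A = (z_B/z_A)^α = (166.0/85.7)^0.289 = (1.9370)^0.289 = 1.21054
Power-density ratio: P_B/P_A = (V_B/V_A)³ = (1.21054)³ = 1.77394

1.77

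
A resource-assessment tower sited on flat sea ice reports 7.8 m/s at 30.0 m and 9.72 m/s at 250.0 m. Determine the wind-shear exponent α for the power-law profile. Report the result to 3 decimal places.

α ≈ 0.104

Power law: V₂/V₁ = (z₂/z₁)^α ⇒ α = ln(V₂/V₁) / ln(z₂/z₁)
α = ln(9.72/7.8) / ln(250.0/30.0) = ln(1.2462) / ln(8.3333)
  = 0.22006 / 2.12026 = 0.10379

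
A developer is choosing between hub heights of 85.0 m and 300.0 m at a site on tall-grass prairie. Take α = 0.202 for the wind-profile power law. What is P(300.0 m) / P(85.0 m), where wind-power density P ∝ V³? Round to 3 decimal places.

2.147

Speed ratio: V_B/V_A = (z_B/z_A)^α = (300.0/85.0)^0.202 = (3.5294)^0.202 = 1.29014
Power-density ratio: P_B/P_A = (V_B/V_A)³ = (1.29014)³ = 2.14737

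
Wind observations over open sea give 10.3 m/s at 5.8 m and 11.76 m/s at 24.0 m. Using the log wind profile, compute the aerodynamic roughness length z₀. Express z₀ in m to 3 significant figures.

z₀ ≈ 0.000258 m

Log law: V(z) ∝ ln(z/z₀). With r = V₁/V₂ = 10.3/11.76 = 0.87585,
r · ln(z₂/z₀) = ln(z₁/z₀) ⇒ ln z₀ = (ln z₁ − r·ln z₂)/(1 − r)
ln z₀ = (1.75786 − 0.87585×3.17805) / 0.12415 = -8.2613
z₀ = exp(-8.2613) = 0.0002583 m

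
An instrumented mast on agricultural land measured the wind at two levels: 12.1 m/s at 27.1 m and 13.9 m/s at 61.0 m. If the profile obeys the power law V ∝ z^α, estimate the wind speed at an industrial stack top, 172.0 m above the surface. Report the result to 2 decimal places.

16.59 m/s

First find α: α = ln(V₂/V₁)/ln(z₂/z₁) = ln(13.9/12.1)/ln(61.0/27.1) = 0.13868/0.81134 = 0.1709
Extrapolate from 61.0 m to 172.0 m: V₃ = 13.9 × (172.0/61.0)^0.1709 = 13.9 × 1.1939 = 16.5946 m/s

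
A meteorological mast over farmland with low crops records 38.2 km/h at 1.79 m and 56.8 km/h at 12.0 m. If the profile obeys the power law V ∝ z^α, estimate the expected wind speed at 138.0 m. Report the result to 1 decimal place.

94.5 km/h

First find α: α = ln(V₂/V₁)/ln(z₂/z₁) = ln(56.8/38.2)/ln(12.0/1.79) = 0.39670/1.90269 = 0.2085
Extrapolate from 12.0 m to 138.0 m: V₃ = 56.8 × (138.0/12.0)^0.2085 = 56.8 × 1.6640 = 94.5144 km/h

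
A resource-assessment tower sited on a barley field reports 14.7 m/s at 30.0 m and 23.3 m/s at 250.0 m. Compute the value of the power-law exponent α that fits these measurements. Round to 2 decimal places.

Power law: V₂/V₁ = (z₂/z₁)^α ⇒ α = ln(V₂/V₁) / ln(z₂/z₁)
α = ln(23.3/14.7) / ln(250.0/30.0) = ln(1.5850) / ln(8.3333)
  = 0.46061 / 2.12026 = 0.21724

α ≈ 0.22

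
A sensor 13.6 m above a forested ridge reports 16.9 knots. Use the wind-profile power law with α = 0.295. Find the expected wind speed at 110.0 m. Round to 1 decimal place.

Power-law profile: V₂ = V₁ · (z₂/z₁)^α
V₂ = 16.9 × (110.0/13.6)^0.295 = 16.9 × (8.0882)^0.295
    = 16.9 × 1.8528 = 31.3115 knots

31.3 knots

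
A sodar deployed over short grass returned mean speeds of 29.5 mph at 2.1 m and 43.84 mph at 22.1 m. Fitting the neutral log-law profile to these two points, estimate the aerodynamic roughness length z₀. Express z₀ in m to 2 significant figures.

Log law: V(z) ∝ ln(z/z₀). With r = V₁/V₂ = 29.5/43.84 = 0.67290,
r · ln(z₂/z₀) = ln(z₁/z₀) ⇒ ln z₀ = (ln z₁ − r·ln z₂)/(1 − r)
ln z₀ = (0.74194 − 0.67290×3.09558) / 0.32710 = -4.0999
z₀ = exp(-4.0999) = 0.01657 m

z₀ ≈ 0.017 m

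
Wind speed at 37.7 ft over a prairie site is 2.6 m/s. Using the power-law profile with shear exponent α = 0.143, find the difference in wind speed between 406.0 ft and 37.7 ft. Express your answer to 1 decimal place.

1.1 m/s

Power law: V₂ = V₁ · (z₂/z₁)^α = 2.6 × (10.7692)^0.143 = 3.6524 m/s
ΔV = 3.6524 − 2.6 = 1.0524 m/s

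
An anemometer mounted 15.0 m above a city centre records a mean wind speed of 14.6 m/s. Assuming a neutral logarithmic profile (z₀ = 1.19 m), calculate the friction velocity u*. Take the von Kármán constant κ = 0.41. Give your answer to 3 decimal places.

Log law: V(z) = (u*/κ) · ln(z/z₀) ⇒ u* = κ · V / ln(z/z₀)
u* = 0.41 × 14.6 / ln(15.0/1.19) = 0.41 × 14.6 / 2.5341
   = 5.9860 / 2.5341 = 2.3622 m/s

u* ≈ 2.362 m/s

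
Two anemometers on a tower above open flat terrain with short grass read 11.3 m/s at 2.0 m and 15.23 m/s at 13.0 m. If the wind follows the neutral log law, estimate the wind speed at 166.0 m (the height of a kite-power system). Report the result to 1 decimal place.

20.6 m/s

Log law: V ∝ ln(z/z₀). From the pair, with r = V₁/V₂ = 0.74196,
ln z₀ = (ln z₁ − r·ln z₂)/(1 − r) = (0.6931 − 0.74196×2.5649)/0.25804 = -4.6889 → z₀ = 0.009197 m
V₃ = V₁ · ln(z₃/z₀)/ln(z₁/z₀) = 11.3 × 9.8009/5.3820 = 20.5777 m/s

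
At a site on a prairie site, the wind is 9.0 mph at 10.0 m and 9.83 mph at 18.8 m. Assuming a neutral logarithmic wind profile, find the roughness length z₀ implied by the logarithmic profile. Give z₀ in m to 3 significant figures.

Log law: V(z) ∝ ln(z/z₀). With r = V₁/V₂ = 9.0/9.83 = 0.91556,
r · ln(z₂/z₀) = ln(z₁/z₀) ⇒ ln z₀ = (ln z₁ − r·ln z₂)/(1 − r)
ln z₀ = (2.30259 − 0.91556×2.93386) / 0.08444 = -4.5425
z₀ = exp(-4.5425) = 0.01065 m

z₀ ≈ 0.0106 m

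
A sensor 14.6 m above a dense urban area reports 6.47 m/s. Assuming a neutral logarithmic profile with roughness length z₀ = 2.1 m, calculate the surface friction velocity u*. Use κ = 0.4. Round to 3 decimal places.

Log law: V(z) = (u*/κ) · ln(z/z₀) ⇒ u* = κ · V / ln(z/z₀)
u* = 0.4 × 6.47 / ln(14.6/2.1) = 0.4 × 6.47 / 1.9391
   = 2.5880 / 1.9391 = 1.3347 m/s

u* ≈ 1.335 m/s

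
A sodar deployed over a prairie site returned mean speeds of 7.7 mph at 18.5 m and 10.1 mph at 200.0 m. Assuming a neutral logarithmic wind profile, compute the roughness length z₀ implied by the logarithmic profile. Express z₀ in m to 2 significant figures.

Log law: V(z) ∝ ln(z/z₀). With r = V₁/V₂ = 7.7/10.1 = 0.76238,
r · ln(z₂/z₀) = ln(z₁/z₀) ⇒ ln z₀ = (ln z₁ − r·ln z₂)/(1 − r)
ln z₀ = (2.91777 − 0.76238×5.29832) / 0.23762 = -4.7198
z₀ = exp(-4.7198) = 0.008917 m

z₀ ≈ 0.0089 m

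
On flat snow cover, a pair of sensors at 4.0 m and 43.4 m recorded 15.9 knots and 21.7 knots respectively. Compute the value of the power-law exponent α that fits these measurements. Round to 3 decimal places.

Power law: V₂/V₁ = (z₂/z₁)^α ⇒ α = ln(V₂/V₁) / ln(z₂/z₁)
α = ln(21.7/15.9) / ln(43.4/4.0) = ln(1.3648) / ln(10.8500)
  = 0.31099 / 2.38417 = 0.13044

α ≈ 0.130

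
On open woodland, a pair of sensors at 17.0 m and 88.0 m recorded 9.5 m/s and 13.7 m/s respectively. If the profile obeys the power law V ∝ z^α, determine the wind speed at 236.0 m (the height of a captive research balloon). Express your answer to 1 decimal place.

17.1 m/s

First find α: α = ln(V₂/V₁)/ln(z₂/z₁) = ln(13.7/9.5)/ln(88.0/17.0) = 0.36610/1.64412 = 0.2227
Extrapolate from 88.0 m to 236.0 m: V₃ = 13.7 × (236.0/88.0)^0.2227 = 13.7 × 1.2457 = 17.0656 m/s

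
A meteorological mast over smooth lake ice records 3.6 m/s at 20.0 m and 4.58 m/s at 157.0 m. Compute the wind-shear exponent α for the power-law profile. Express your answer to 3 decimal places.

Power law: V₂/V₁ = (z₂/z₁)^α ⇒ α = ln(V₂/V₁) / ln(z₂/z₁)
α = ln(4.58/3.6) / ln(157.0/20.0) = ln(1.2722) / ln(7.8500)
  = 0.24077 / 2.06051 = 0.11685

α ≈ 0.117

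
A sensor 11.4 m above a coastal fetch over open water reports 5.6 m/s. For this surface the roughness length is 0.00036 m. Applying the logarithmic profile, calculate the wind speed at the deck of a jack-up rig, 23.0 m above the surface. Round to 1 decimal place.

Log law: V(z) ∝ ln(z/z₀), so V₂/V₁ = ln(z₂/z₀) / ln(z₁/z₀).
ln(23.0/0.00036) = 11.0649, ln(11.4/0.00036) = 10.3630
V₂ = 5.6 × 11.0649/10.3630 = 5.6 × 1.0677 = 5.9793 m/s

6.0 m/s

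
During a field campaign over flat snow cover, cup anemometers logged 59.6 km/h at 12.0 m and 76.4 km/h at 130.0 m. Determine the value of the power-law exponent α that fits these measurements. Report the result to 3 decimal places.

Power law: V₂/V₁ = (z₂/z₁)^α ⇒ α = ln(V₂/V₁) / ln(z₂/z₁)
α = ln(76.4/59.6) / ln(130.0/12.0) = ln(1.2819) / ln(10.8333)
  = 0.24833 / 2.38263 = 0.10422

α ≈ 0.104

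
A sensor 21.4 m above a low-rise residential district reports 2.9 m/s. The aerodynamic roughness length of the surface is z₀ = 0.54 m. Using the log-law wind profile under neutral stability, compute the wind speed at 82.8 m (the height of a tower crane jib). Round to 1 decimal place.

4.0 m/s

Log law: V(z) ∝ ln(z/z₀), so V₂/V₁ = ln(z₂/z₀) / ln(z₁/z₀).
ln(82.8/0.54) = 5.0326, ln(21.4/0.54) = 3.6796
V₂ = 2.9 × 5.0326/3.6796 = 2.9 × 1.3677 = 3.9664 m/s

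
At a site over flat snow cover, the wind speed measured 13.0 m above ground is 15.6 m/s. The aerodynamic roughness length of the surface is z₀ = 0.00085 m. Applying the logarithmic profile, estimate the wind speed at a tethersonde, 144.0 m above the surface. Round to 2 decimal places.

19.49 m/s

Log law: V(z) ∝ ln(z/z₀), so V₂/V₁ = ln(z₂/z₀) / ln(z₁/z₀).
ln(144.0/0.00085) = 12.0401, ln(13.0/0.00085) = 9.6352
V₂ = 15.6 × 12.0401/9.6352 = 15.6 × 1.2496 = 19.4936 m/s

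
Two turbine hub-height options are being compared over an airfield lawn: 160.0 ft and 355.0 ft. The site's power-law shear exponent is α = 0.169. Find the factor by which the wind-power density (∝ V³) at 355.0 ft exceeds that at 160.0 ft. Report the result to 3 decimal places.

1.498

Speed ratio: V_B/V_A = (z_B/z_A)^α = (355.0/160.0)^0.169 = (2.2188)^0.169 = 1.14417
Power-density ratio: P_B/P_A = (V_B/V_A)³ = (1.14417)³ = 1.49788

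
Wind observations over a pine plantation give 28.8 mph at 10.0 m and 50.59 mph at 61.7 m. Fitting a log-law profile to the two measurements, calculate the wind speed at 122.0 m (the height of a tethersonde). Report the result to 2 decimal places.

Log law: V ∝ ln(z/z₀). From the pair, with r = V₁/V₂ = 0.56928,
ln z₀ = (ln z₁ − r·ln z₂)/(1 − r) = (2.3026 − 0.56928×4.1223)/0.43072 = -0.1025 → z₀ = 0.9026 m
V₃ = V₁ · ln(z₃/z₀)/ln(z₁/z₀) = 28.8 × 4.9065/2.4051 = 58.7535 mph

58.75 mph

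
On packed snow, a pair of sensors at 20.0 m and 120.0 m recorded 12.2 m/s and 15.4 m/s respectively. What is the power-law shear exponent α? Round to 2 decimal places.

α ≈ 0.13

Power law: V₂/V₁ = (z₂/z₁)^α ⇒ α = ln(V₂/V₁) / ln(z₂/z₁)
α = ln(15.4/12.2) / ln(120.0/20.0) = ln(1.2623) / ln(6.0000)
  = 0.23293 / 1.79176 = 0.13000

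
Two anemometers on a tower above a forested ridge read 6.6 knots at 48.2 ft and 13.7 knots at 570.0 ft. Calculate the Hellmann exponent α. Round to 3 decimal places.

α ≈ 0.296

Power law: V₂/V₁ = (z₂/z₁)^α ⇒ α = ln(V₂/V₁) / ln(z₂/z₁)
α = ln(13.7/6.6) / ln(570.0/48.2) = ln(2.0758) / ln(11.8257)
  = 0.73033 / 2.47028 = 0.29565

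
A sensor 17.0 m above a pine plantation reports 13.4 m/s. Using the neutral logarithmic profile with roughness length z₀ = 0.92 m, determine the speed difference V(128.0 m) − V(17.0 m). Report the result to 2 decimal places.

Log law: V₂ = V₁ · ln(z₂/z₀)/ln(z₁/z₀) = 13.4 × 4.9354/2.9166 = 22.6752 m/s
ΔV = 22.6752 − 13.4 = 9.2752 m/s

9.28 m/s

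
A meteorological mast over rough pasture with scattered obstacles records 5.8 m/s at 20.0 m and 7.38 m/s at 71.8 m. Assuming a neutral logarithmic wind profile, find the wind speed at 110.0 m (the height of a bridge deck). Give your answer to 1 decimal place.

Log law: V ∝ ln(z/z₀). From the pair, with r = V₁/V₂ = 0.78591,
ln z₀ = (ln z₁ − r·ln z₂)/(1 − r) = (2.9957 − 0.78591×4.2739)/0.21409 = -1.6962 → z₀ = 0.1834 m
V₃ = V₁ · ln(z₃/z₀)/ln(z₁/z₀) = 5.8 × 6.3967/4.6920 = 7.9073 m/s

7.9 m/s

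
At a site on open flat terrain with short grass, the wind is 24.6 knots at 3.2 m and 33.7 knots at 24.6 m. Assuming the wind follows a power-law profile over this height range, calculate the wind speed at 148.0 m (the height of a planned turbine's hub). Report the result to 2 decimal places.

44.45 knots

First find α: α = ln(V₂/V₁)/ln(z₂/z₁) = ln(33.7/24.6)/ln(24.6/3.2) = 0.31475/2.03960 = 0.1543
Extrapolate from 24.6 m to 148.0 m: V₃ = 33.7 × (148.0/24.6)^0.1543 = 33.7 × 1.3191 = 44.4525 knots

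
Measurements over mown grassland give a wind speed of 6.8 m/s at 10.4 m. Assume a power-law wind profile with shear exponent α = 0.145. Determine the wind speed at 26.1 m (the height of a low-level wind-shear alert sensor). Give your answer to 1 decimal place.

Power-law profile: V₂ = V₁ · (z₂/z₁)^α
V₂ = 6.8 × (26.1/10.4)^0.145 = 6.8 × (2.5096)^0.145
    = 6.8 × 1.1427 = 7.7706 m/s

7.8 m/s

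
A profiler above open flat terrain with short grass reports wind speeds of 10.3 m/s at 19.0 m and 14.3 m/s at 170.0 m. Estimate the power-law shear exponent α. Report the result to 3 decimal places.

α ≈ 0.150

Power law: V₂/V₁ = (z₂/z₁)^α ⇒ α = ln(V₂/V₁) / ln(z₂/z₁)
α = ln(14.3/10.3) / ln(170.0/19.0) = ln(1.3883) / ln(8.9474)
  = 0.32812 / 2.19136 = 0.14973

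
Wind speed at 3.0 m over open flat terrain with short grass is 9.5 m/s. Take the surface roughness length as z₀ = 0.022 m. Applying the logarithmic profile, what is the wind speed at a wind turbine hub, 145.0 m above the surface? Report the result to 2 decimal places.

17.00 m/s

Log law: V(z) ∝ ln(z/z₀), so V₂/V₁ = ln(z₂/z₀) / ln(z₁/z₀).
ln(145.0/0.022) = 8.7934, ln(3.0/0.022) = 4.9153
V₂ = 9.5 × 8.7934/4.9153 = 9.5 × 1.7890 = 16.9954 m/s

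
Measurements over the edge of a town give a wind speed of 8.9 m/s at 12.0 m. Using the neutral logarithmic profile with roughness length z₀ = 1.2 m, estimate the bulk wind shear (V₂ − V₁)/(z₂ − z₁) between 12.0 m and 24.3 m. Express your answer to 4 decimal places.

Log law: V₂ = V₁ · ln(z₂/z₀)/ln(z₁/z₀) = 8.9 × 3.0082/2.3026 = 11.6272 m/s
ΔV/Δz = (11.6272 − 8.9)/(24.3 − 12.0) = 2.7272/12.3000 = 0.22172 m/s/m

0.2217 m/s/m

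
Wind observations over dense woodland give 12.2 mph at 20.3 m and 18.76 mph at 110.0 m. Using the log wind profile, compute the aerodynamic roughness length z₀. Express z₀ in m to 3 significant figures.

z₀ ≈ 0.876 m

Log law: V(z) ∝ ln(z/z₀). With r = V₁/V₂ = 12.2/18.76 = 0.65032,
r · ln(z₂/z₀) = ln(z₁/z₀) ⇒ ln z₀ = (ln z₁ − r·ln z₂)/(1 − r)
ln z₀ = (3.01062 − 0.65032×4.70048) / 0.34968 = -0.1321
z₀ = exp(-0.1321) = 0.8762 m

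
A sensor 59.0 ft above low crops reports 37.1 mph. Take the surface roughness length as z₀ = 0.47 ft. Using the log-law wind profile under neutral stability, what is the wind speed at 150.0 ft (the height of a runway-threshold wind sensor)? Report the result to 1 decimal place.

Log law: V(z) ∝ ln(z/z₀), so V₂/V₁ = ln(z₂/z₀) / ln(z₁/z₀).
ln(150.0/0.47) = 5.7657, ln(59.0/0.47) = 4.8326
V₂ = 37.1 × 5.7657/4.8326 = 37.1 × 1.1931 = 44.2635 mph

44.3 mph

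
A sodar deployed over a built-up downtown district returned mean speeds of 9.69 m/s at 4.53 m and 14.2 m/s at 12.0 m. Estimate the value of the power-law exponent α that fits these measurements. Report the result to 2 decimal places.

α ≈ 0.39

Power law: V₂/V₁ = (z₂/z₁)^α ⇒ α = ln(V₂/V₁) / ln(z₂/z₁)
α = ln(14.2/9.69) / ln(12.0/4.53) = ln(1.4654) / ln(2.6490)
  = 0.38215 / 0.97418 = 0.39227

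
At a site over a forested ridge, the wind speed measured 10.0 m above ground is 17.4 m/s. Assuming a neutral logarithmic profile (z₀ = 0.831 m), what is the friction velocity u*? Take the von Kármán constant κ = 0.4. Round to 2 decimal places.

Log law: V(z) = (u*/κ) · ln(z/z₀) ⇒ u* = κ · V / ln(z/z₀)
u* = 0.4 × 17.4 / ln(10.0/0.831) = 0.4 × 17.4 / 2.4877
   = 6.9600 / 2.4877 = 2.7978 m/s

u* ≈ 2.80 m/s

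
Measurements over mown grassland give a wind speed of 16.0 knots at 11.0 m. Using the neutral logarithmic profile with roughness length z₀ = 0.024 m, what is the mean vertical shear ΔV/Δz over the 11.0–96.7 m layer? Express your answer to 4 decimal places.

Log law: V₂ = V₁ · ln(z₂/z₀)/ln(z₁/z₀) = 16.0 × 8.3013/6.1276 = 21.6759 knots
ΔV/Δz = (21.6759 − 16.0)/(96.7 − 11.0) = 5.6759/85.7000 = 0.06623 knots/m

0.0662 knots/m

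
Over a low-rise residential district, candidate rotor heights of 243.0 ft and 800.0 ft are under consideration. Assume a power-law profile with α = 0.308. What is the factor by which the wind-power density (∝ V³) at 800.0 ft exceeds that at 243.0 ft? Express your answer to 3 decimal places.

Speed ratio: V_B/V_A = (z_B/z_A)^α = (800.0/243.0)^0.308 = (3.2922)^0.308 = 1.44339
Power-density ratio: P_B/P_A = (V_B/V_A)³ = (1.44339)³ = 3.00715

3.007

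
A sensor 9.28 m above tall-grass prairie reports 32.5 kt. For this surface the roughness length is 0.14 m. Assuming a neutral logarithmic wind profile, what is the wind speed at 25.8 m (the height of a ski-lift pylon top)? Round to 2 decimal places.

40.42 kt

Log law: V(z) ∝ ln(z/z₀), so V₂/V₁ = ln(z₂/z₀) / ln(z₁/z₀).
ln(25.8/0.14) = 5.2165, ln(9.28/0.14) = 4.1940
V₂ = 32.5 × 5.2165/4.1940 = 32.5 × 1.2438 = 40.4237 kt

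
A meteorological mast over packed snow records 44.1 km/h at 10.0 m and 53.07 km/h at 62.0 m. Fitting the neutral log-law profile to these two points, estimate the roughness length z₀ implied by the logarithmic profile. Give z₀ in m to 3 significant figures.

z₀ ≈ 0.00127 m

Log law: V(z) ∝ ln(z/z₀). With r = V₁/V₂ = 44.1/53.07 = 0.83098,
r · ln(z₂/z₀) = ln(z₁/z₀) ⇒ ln z₀ = (ln z₁ − r·ln z₂)/(1 − r)
ln z₀ = (2.30259 − 0.83098×4.12713) / 0.16902 = -6.6676
z₀ = exp(-6.6676) = 0.001271 m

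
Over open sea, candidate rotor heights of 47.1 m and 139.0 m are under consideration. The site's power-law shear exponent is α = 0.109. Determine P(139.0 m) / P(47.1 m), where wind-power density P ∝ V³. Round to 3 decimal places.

Speed ratio: V_B/V_A = (z_B/z_A)^α = (139.0/47.1)^0.109 = (2.9512)^0.109 = 1.12520
Power-density ratio: P_B/P_A = (V_B/V_A)³ = (1.12520)³ = 1.42458

1.425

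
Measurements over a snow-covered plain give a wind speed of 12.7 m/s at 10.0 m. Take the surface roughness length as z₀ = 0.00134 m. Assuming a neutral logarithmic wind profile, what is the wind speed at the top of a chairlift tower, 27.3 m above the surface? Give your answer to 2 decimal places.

Log law: V(z) ∝ ln(z/z₀), so V₂/V₁ = ln(z₂/z₀) / ln(z₁/z₀).
ln(27.3/0.00134) = 9.9220, ln(10.0/0.00134) = 8.9177
V₂ = 12.7 × 9.9220/8.9177 = 12.7 × 1.1126 = 14.1303 m/s

14.13 m/s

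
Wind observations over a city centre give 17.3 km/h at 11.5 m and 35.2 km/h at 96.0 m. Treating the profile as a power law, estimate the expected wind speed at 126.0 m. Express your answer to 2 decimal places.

38.55 km/h

First find α: α = ln(V₂/V₁)/ln(z₂/z₁) = ln(35.2/17.3)/ln(96.0/11.5) = 0.71034/2.12200 = 0.3347
Extrapolate from 96.0 m to 126.0 m: V₃ = 35.2 × (126.0/96.0)^0.3347 = 35.2 × 1.0953 = 38.5546 km/h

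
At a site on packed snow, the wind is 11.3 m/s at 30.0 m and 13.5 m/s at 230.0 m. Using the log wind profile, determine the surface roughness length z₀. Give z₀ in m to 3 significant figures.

Log law: V(z) ∝ ln(z/z₀). With r = V₁/V₂ = 11.3/13.5 = 0.83704,
r · ln(z₂/z₀) = ln(z₁/z₀) ⇒ ln z₀ = (ln z₁ − r·ln z₂)/(1 − r)
ln z₀ = (3.40120 − 0.83704×5.43808) / 0.16296 = -7.0610
z₀ = exp(-7.0610) = 0.0008579 m

z₀ ≈ 0.000858 m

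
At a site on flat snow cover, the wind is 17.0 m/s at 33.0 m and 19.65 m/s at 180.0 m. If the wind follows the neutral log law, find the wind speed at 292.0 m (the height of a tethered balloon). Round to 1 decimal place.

Log law: V ∝ ln(z/z₀). From the pair, with r = V₁/V₂ = 0.86514,
ln z₀ = (ln z₁ − r·ln z₂)/(1 − r) = (3.4965 − 0.86514×5.1930)/0.13486 = -7.3864 → z₀ = 0.0006196 m
V₃ = V₁ · ln(z₃/z₀)/ln(z₁/z₀) = 17.0 × 13.0631/10.8829 = 20.4057 m/s

20.4 m/s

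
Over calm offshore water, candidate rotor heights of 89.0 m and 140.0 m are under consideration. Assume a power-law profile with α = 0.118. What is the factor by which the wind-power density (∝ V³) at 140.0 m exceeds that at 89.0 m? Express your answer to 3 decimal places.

1.174

Speed ratio: V_B/V_A = (z_B/z_A)^α = (140.0/89.0)^0.118 = (1.5730)^0.118 = 1.05491
Power-density ratio: P_B/P_A = (V_B/V_A)³ = (1.05491)³ = 1.17394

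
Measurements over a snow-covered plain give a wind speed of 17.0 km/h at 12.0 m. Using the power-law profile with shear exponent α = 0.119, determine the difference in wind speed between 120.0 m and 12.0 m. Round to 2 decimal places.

5.36 km/h

Power law: V₂ = V₁ · (z₂/z₁)^α = 17.0 × (10.0000)^0.119 = 22.3588 km/h
ΔV = 22.3588 − 17.0 = 5.3588 km/h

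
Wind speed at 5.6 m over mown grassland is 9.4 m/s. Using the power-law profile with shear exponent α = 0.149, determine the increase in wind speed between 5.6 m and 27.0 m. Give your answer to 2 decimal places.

Power law: V₂ = V₁ · (z₂/z₁)^α = 9.4 × (4.8214)^0.149 = 11.8829 m/s
ΔV = 11.8829 − 9.4 = 2.4829 m/s

2.48 m/s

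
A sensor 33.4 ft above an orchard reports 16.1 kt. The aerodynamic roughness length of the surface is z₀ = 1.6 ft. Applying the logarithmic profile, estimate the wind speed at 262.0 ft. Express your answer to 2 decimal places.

Log law: V(z) ∝ ln(z/z₀), so V₂/V₁ = ln(z₂/z₀) / ln(z₁/z₀).
ln(262.0/1.6) = 5.0983, ln(33.4/1.6) = 3.0386
V₂ = 16.1 × 5.0983/3.0386 = 16.1 × 1.6779 = 27.0139 kt

27.01 kt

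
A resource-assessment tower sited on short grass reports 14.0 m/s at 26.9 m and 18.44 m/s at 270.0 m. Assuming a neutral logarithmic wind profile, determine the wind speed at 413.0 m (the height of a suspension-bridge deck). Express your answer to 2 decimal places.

Log law: V ∝ ln(z/z₀). From the pair, with r = V₁/V₂ = 0.75922,
ln z₀ = (ln z₁ − r·ln z₂)/(1 − r) = (3.2921 − 0.75922×5.5984)/0.24078 = -3.9800 → z₀ = 0.01869 m
V₃ = V₁ · ln(z₃/z₀)/ln(z₁/z₀) = 14.0 × 10.0034/7.2721 = 19.2582 m/s

19.26 m/s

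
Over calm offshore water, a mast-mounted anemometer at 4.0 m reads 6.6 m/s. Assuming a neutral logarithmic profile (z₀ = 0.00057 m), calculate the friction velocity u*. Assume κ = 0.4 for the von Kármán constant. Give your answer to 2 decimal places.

u* ≈ 0.30 m/s

Log law: V(z) = (u*/κ) · ln(z/z₀) ⇒ u* = κ · V / ln(z/z₀)
u* = 0.4 × 6.6 / ln(4.0/0.00057) = 0.4 × 6.6 / 8.8562
   = 2.6400 / 8.8562 = 0.2981 m/s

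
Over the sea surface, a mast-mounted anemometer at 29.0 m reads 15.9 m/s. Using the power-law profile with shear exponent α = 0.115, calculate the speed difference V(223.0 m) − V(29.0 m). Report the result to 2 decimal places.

Power law: V₂ = V₁ · (z₂/z₁)^α = 15.9 × (7.6897)^0.115 = 20.1037 m/s
ΔV = 20.1037 − 15.9 = 4.2037 m/s

4.20 m/s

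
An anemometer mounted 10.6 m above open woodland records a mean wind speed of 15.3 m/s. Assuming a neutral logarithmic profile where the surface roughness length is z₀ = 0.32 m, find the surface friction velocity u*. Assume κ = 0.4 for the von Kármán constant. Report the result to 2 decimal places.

u* ≈ 1.75 m/s

Log law: V(z) = (u*/κ) · ln(z/z₀) ⇒ u* = κ · V / ln(z/z₀)
u* = 0.4 × 15.3 / ln(10.6/0.32) = 0.4 × 15.3 / 3.5003
   = 6.1200 / 3.5003 = 1.7484 m/s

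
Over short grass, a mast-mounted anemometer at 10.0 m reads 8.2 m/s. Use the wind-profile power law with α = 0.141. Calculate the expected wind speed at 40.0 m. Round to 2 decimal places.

9.97 m/s

Power-law profile: V₂ = V₁ · (z₂/z₁)^α
V₂ = 8.2 × (40.0/10.0)^0.141 = 8.2 × (4.0000)^0.141
    = 8.2 × 1.2159 = 9.9702 m/s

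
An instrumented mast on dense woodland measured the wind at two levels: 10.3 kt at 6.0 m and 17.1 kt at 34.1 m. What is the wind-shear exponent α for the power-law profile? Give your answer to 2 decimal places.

α ≈ 0.29

Power law: V₂/V₁ = (z₂/z₁)^α ⇒ α = ln(V₂/V₁) / ln(z₂/z₁)
α = ln(17.1/10.3) / ln(34.1/6.0) = ln(1.6602) / ln(5.6833)
  = 0.50693 / 1.73754 = 0.29175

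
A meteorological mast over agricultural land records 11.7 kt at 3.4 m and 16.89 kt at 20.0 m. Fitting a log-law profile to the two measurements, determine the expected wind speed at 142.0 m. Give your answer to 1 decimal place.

22.6 kt

Log law: V ∝ ln(z/z₀). From the pair, with r = V₁/V₂ = 0.69272,
ln z₀ = (ln z₁ − r·ln z₂)/(1 − r) = (1.2238 − 0.69272×2.9957)/0.30728 = -2.7708 → z₀ = 0.06261 m
V₃ = V₁ · ln(z₃/z₀)/ln(z₁/z₀) = 11.7 × 7.7266/3.9946 = 22.6310 kt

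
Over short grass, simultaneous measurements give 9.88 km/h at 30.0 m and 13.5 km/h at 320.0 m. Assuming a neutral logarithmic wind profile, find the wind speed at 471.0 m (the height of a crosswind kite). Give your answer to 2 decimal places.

14.09 km/h

Log law: V ∝ ln(z/z₀). From the pair, with r = V₁/V₂ = 0.73185,
ln z₀ = (ln z₁ − r·ln z₂)/(1 − r) = (3.4012 − 0.73185×5.7683)/0.26815 = -3.0593 → z₀ = 0.04692 m
V₃ = V₁ · ln(z₃/z₀)/ln(z₁/z₀) = 9.88 × 9.2142/6.4605 = 14.0911 km/h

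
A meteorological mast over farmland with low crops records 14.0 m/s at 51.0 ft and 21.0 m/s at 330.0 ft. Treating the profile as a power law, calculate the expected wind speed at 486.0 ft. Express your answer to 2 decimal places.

First find α: α = ln(V₂/V₁)/ln(z₂/z₁) = ln(21.0/14.0)/ln(330.0/51.0) = 0.40547/1.86727 = 0.2171
Extrapolate from 330.0 ft to 486.0 ft: V₃ = 21.0 × (486.0/330.0)^0.2171 = 21.0 × 1.0877 = 22.8416 m/s

22.84 m/s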